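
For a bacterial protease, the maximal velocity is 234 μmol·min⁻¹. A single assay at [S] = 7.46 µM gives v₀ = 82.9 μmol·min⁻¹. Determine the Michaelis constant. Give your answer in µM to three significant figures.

13.6 µM

From v = Vmax[S]/(Km+[S]), Km = [S](Vmax − v)/v.
Km = 7.46 × (234 − 82.9) / 82.9 = 1127/82.9 = 13.6 µM.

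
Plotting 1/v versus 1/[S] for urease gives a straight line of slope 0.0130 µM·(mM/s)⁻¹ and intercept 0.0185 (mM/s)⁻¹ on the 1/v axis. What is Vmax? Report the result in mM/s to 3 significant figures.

54.1 mM/s

The y-intercept of a Lineweaver–Burk plot equals 1/Vmax, so Vmax = 1/0.0185 = 54.1 mM/s.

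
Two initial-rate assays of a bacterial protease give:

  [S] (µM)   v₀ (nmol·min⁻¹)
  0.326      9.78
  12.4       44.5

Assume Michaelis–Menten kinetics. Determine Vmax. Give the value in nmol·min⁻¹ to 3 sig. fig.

49.2 nmol·min⁻¹

From v = Vmax[S]/(Km+[S]), each point gives Vmax = v(Km+[S])/[S].
Equating: 9.78(Km+0.326)/0.326 = 44.5(Km+12.4)/12.4.
30.00·Km + 9.78 = 3.589·Km + 44.5, so (30.00 − 3.589)·Km = 44.5 − 9.78.
Km = 34.72/26.41 = 1.31 µM; then Vmax = 9.78(1.31+0.326)/0.326 = 49.2 nmol·min⁻¹.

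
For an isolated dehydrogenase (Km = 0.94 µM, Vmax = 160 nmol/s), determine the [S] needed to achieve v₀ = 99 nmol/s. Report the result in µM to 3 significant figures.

1.53 µM

Rearranging v = Vmax[S]/(Km+[S]) gives [S] = Km·v/(Vmax − v).
[S] = 0.94 × 99 / (160 − 99) = 93.06/61.00 = 1.53 µM.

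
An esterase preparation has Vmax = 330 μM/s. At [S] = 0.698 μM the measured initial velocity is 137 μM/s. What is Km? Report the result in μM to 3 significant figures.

From v = Vmax[S]/(Km+[S]), Km = [S](Vmax − v)/v.
Km = 0.698 × (330 − 137) / 137 = 134.7/137 = 0.983 μM.

0.983 μM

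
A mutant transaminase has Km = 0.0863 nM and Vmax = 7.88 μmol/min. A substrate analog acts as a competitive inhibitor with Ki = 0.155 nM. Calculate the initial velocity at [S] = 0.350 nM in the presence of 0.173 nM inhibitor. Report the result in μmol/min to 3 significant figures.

With α = 1 + [I]/Ki = 1 + 0.173/0.155 = 2.116, the competitive rate law is v = Vmax[S] / (αKm + [S]).
v = 7.88×0.350 / (2.116×0.0863 + 0.350) = 2.758/0.5326 = 5.18 μmol/min.

5.18 μmol/min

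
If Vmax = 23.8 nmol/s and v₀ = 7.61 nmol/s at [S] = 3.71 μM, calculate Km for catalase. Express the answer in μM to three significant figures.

From v = Vmax[S]/(Km+[S]), Km = [S](Vmax − v)/v.
Km = 3.71 × (23.8 − 7.61) / 7.61 = 60.06/7.61 = 7.89 μM.

7.89 μM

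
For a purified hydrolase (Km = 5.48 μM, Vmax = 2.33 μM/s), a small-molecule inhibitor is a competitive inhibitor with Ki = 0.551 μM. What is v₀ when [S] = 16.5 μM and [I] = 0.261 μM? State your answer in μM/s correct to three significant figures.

1.56 μM/s

α = 1 + [I]/Ki = 1 + 0.261/0.551 = 1.474.
For a competitive inhibitor, Vmax is unchanged and the apparent Km becomes α·Km: Km,app = 8.08 μM, Vmax,app = 2.33 μM/s.
v = Vmax,app·[S]/(Km,app + [S]) = 2.33 × 16.5/(8.08 + 16.5) = 1.56 μM/s.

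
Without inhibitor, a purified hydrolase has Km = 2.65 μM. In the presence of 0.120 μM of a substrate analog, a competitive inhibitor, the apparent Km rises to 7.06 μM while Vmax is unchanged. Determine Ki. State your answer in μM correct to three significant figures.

Competitive: Km,app = α·Km with α = 1 + [I]/Ki.
α = Km,app/Km = 7.06/2.65 = 2.664.
Since α = 1 + [I]/Ki, [I]/Ki = 2.664 − 1 = 1.664 and Ki = 0.120/1.664 = 0.0721 μM.

0.0721 μM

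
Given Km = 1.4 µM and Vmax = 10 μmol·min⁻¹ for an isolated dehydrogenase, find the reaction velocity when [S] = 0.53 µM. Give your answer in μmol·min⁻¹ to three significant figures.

2.75 μmol·min⁻¹

v = Vmax·[S]/(Km + [S]) = 10 × 0.53 / (1.4 + 0.53)
  = 5.300 / 1.930 = 2.75 μmol·min⁻¹.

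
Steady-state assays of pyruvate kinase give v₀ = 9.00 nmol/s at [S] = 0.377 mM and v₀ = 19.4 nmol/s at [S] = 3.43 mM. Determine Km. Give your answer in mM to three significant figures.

0.571 mM

In reciprocal form, 1/v = (Km/Vmax)·(1/[S]) + 1/Vmax. The two points give (1/[S], 1/v) = (2.653, 0.1111) and (0.2915, 0.05155).
Slope = (0.1111 − 0.05155)/(2.653 − 0.2915) = 0.02523; intercept = 0.1111 − 0.02523×2.653 = 0.04419.
Vmax = 1/intercept = 22.6 nmol/s; Km = slope × Vmax = 0.02523 × 22.6 = 0.571 mM.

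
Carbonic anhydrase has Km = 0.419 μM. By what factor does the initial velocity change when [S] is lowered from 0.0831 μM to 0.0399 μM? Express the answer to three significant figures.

0.525

Since Vmax cancels, v₂/v₁ = [S]₂(Km+[S]₁) / [S]₁(Km+[S]₂).
= 0.0399×(0.419+0.0831) / (0.0831×(0.419+0.0399)) = 0.02003/0.03813 = 0.525.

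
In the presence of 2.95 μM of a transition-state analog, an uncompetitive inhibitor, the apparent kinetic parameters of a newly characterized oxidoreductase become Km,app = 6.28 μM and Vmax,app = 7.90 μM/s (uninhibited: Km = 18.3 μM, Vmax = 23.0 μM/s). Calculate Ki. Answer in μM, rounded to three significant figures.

1.54 μM

Uncompetitive: Vmax,app = Vmax/α (and Km,app = Km/α) with α = 1 + [I]/Ki.
α = Vmax/Vmax,app = 23.0/7.90 = 2.911.
Ki = [I]/(α − 1) = 2.95/1.911 = 1.54 μM.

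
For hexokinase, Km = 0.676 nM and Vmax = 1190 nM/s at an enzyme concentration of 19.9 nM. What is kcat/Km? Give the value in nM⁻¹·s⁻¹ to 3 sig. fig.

kcat = Vmax/[E]total = 1190/19.9 = 59.8 s⁻¹.
kcat/Km = 59.8/0.676 = 88.5 nM⁻¹·s⁻¹.

88.5 nM⁻¹·s⁻¹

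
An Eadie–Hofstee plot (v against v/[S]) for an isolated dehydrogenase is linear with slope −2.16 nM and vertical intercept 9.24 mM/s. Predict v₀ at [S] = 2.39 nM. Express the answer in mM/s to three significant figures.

In the Eadie–Hofstee form v = Vmax − Km·(v/[S]), the slope is −Km and the intercept is Vmax, so Km = 2.16 nM and Vmax = 9.24 mM/s.
v = 9.24 × 2.39/(2.16 + 2.39) = 4.85 mM/s.

4.85 mM/s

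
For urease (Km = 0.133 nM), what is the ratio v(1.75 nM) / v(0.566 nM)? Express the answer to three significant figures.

The fractional saturations are [S]/(Km+[S]) = 0.566/0.6990 = 0.8097 and 1.75/1.883 = 0.9294.
v₂/v₁ is just their ratio: 0.9294/0.8097 = 1.15.

1.15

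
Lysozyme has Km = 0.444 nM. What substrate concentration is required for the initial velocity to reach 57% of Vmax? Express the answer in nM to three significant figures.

v/Vmax = [S]/(Km+[S]) = 0.57, so [S] = Km·0.57/(1 − 0.57) = 0.444 × 1.326.
[S] = 0.589 nM.

0.589 nM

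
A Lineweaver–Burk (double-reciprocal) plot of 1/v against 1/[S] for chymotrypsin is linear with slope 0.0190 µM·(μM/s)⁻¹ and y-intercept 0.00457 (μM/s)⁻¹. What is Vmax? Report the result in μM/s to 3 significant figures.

219 μM/s

The y-intercept of a Lineweaver–Burk plot equals 1/Vmax, so Vmax = 1/0.00457 = 219 μM/s.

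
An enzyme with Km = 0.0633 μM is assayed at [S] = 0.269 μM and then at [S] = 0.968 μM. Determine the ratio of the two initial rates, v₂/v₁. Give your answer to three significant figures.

1.16

Since Vmax cancels, v₂/v₁ = [S]₂(Km+[S]₁) / [S]₁(Km+[S]₂).
= 0.968×(0.0633+0.269) / (0.269×(0.0633+0.968)) = 0.3217/0.2774 = 1.16.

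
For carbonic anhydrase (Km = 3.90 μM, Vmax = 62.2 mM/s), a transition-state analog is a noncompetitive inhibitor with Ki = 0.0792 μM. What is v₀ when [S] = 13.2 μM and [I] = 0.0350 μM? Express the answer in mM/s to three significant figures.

With α = 1 + [I]/Ki = 1 + 0.0350/0.0792 = 1.442, the noncompetitive rate law is v = (Vmax/α)·[S] / (Km + [S]).
v = (62.2/1.442)×13.2 / (3.90 + 13.2) = 569.4/17.10 = 33.3 mM/s.

33.3 mM/s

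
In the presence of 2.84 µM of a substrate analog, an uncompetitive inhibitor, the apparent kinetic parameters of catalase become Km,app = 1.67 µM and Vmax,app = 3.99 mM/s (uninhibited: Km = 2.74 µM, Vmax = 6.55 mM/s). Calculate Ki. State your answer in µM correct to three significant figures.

Uncompetitive: Vmax,app = Vmax/α (and Km,app = Km/α) with α = 1 + [I]/Ki.
α = Vmax/Vmax,app = 6.55/3.99 = 1.642.
Ki = [I]/(α − 1) = 2.84/0.6416 = 4.43 µM.

4.43 µM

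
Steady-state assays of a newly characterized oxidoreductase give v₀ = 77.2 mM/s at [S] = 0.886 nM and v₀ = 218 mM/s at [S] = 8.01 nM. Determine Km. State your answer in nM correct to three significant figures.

2.35 nM

From v = Vmax[S]/(Km+[S]), each point gives Vmax = v(Km+[S])/[S].
Equating: 77.2(Km+0.886)/0.886 = 218(Km+8.01)/8.01.
87.13·Km + 77.2 = 27.22·Km + 218, so (87.13 − 27.22)·Km = 218 − 77.2.
Km = 140.8/59.92 = 2.35 nM; then Vmax = 77.2(2.35+0.886)/0.886 = 282 mM/s.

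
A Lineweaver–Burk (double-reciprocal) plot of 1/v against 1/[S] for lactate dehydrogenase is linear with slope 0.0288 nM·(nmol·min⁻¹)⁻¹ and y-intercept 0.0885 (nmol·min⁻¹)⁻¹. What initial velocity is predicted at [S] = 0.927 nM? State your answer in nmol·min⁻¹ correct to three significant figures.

8.36 nmol·min⁻¹

The y-intercept is 1/Vmax, so Vmax = 1/0.0885 = 11.3 nmol·min⁻¹.
The slope is Km/Vmax, so Km = 0.0288 × 11.3 = 0.325 nM.
Then v = 11.3 × 0.927/(0.325 + 0.927) = 8.36 nmol·min⁻¹.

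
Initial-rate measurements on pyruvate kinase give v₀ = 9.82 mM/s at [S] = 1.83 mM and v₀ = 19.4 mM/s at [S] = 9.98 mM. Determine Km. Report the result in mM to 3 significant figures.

2.80 mM

In reciprocal form, 1/v = (Km/Vmax)·(1/[S]) + 1/Vmax. The two points give (1/[S], 1/v) = (0.5464, 0.1018) and (0.1002, 0.05155).
Slope = (0.1018 − 0.05155)/(0.5464 − 0.1002) = 0.1127; intercept = 0.1018 − 0.1127×0.5464 = 0.04026.
Vmax = 1/intercept = 24.8 mM/s; Km = slope × Vmax = 0.1127 × 24.8 = 2.80 mM.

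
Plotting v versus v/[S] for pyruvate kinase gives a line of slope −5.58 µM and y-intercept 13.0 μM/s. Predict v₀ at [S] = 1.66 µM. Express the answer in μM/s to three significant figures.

2.98 μM/s

In the Eadie–Hofstee form v = Vmax − Km·(v/[S]), the slope is −Km and the intercept is Vmax, so Km = 5.58 µM and Vmax = 13.0 μM/s.
v = 13.0 × 1.66/(5.58 + 1.66) = 2.98 μM/s.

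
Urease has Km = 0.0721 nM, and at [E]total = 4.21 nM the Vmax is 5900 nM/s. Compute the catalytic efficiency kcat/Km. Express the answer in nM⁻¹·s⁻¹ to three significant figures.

19400 nM⁻¹·s⁻¹

kcat = Vmax/[E]total = 5900/4.21 = 1400 s⁻¹.
kcat/Km = 1400/0.0721 = 19400 nM⁻¹·s⁻¹.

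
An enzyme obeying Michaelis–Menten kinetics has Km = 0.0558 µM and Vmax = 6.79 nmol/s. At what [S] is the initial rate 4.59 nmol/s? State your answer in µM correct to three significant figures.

0.116 µM

The required fractional saturation is v/Vmax = 4.59/6.79 = 0.6760.
Then [S]/(Km+[S]) = 0.6760 ⇒ [S] = 0.0558 × 0.6760/(1 − 0.6760) = 0.116 µM.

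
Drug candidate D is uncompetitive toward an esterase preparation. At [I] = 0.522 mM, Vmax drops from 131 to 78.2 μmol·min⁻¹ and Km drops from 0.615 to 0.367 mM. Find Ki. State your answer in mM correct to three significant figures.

Uncompetitive: Vmax,app = Vmax/α (and Km,app = Km/α) with α = 1 + [I]/Ki.
α = Vmax/Vmax,app = 131/78.2 = 1.675.
Ki = [I]/(α − 1) = 0.522/0.6752 = 0.773 mM.

0.773 mM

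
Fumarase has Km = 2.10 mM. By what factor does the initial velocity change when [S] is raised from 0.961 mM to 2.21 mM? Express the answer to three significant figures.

1.63

Since Vmax cancels, v₂/v₁ = [S]₂(Km+[S]₁) / [S]₁(Km+[S]₂).
= 2.21×(2.10+0.961) / (0.961×(2.10+2.21)) = 6.765/4.142 = 1.63.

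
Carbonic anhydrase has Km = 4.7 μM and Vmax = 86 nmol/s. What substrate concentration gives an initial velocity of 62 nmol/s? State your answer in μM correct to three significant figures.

12.1 μM

Rearranging v = Vmax[S]/(Km+[S]) gives [S] = Km·v/(Vmax − v).
[S] = 4.7 × 62 / (86 − 62) = 291.4/24.00 = 12.1 μM.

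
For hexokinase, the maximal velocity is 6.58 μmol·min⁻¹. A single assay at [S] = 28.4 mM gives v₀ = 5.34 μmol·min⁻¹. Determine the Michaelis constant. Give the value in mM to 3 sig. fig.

6.59 mM

From v = Vmax[S]/(Km+[S]), Km = [S](Vmax − v)/v.
Km = 28.4 × (6.58 − 5.34) / 5.34 = 35.22/5.34 = 6.59 mM.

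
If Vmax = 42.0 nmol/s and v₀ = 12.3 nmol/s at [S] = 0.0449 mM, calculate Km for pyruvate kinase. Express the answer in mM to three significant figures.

0.108 mM

v/Vmax = 12.3/42.0 = 0.2929 = [S]/(Km+[S]).
So Km + [S] = [S]/0.2929 = 0.1533 mM, giving Km = 0.1533 − 0.0449 = 0.108 mM.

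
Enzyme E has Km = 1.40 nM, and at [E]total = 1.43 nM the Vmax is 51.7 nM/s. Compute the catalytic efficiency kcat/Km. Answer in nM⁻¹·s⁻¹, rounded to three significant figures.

kcat = Vmax/[E]total = 51.7/1.43 = 36.2 s⁻¹.
kcat/Km = 36.2/1.40 = 25.8 nM⁻¹·s⁻¹.

25.8 nM⁻¹·s⁻¹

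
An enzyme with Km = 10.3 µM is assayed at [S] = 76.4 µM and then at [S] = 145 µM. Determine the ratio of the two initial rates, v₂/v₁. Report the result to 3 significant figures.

1.06

Since Vmax cancels, v₂/v₁ = [S]₂(Km+[S]₁) / [S]₁(Km+[S]₂).
= 145×(10.3+76.4) / (76.4×(10.3+145)) = 12570/11860 = 1.06.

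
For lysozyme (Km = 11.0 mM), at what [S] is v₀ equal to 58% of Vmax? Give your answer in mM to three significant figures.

v/Vmax = [S]/(Km+[S]) = 0.58, so [S] = Km·0.58/(1 − 0.58) = 11.0 × 1.381.
[S] = 15.2 mM.

15.2 mM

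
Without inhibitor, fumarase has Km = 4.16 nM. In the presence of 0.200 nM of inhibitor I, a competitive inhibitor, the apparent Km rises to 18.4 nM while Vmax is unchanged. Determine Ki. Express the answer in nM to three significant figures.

Competitive: Km,app = α·Km with α = 1 + [I]/Ki.
α = Km,app/Km = 18.4/4.16 = 4.423.
Since α = 1 + [I]/Ki, [I]/Ki = 4.423 − 1 = 3.423 and Ki = 0.200/3.423 = 0.0584 nM.

0.0584 nM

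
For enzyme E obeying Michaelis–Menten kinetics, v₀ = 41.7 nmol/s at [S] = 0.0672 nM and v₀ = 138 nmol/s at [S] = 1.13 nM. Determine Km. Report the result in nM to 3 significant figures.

From v = Vmax[S]/(Km+[S]), each point gives Vmax = v(Km+[S])/[S].
Equating: 41.7(Km+0.0672)/0.0672 = 138(Km+1.13)/1.13.
620.5·Km + 41.7 = 122.1·Km + 138, so (620.5 − 122.1)·Km = 138 − 41.7.
Km = 96.30/498.4 = 0.193 nM; then Vmax = 41.7(0.193+0.0672)/0.0672 = 162 nmol/s.

0.193 nM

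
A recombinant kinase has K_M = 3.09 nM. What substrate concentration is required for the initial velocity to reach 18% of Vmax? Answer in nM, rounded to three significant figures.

0.678 nM

v/Vmax = [S]/(Km+[S]) = 0.18, so [S] = Km·0.18/(1 − 0.18) = 3.09 × 0.2195.
[S] = 0.678 nM.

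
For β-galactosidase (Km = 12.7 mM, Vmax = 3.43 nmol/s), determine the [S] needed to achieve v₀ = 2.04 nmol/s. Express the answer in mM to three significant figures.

The required fractional saturation is v/Vmax = 2.04/3.43 = 0.5948.
Then [S]/(Km+[S]) = 0.5948 ⇒ [S] = 12.7 × 0.5948/(1 − 0.5948) = 18.6 mM.

18.6 mM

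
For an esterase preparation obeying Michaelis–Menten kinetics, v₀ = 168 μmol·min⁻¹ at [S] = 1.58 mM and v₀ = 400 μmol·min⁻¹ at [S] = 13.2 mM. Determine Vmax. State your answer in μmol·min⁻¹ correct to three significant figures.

492 μmol·min⁻¹

In reciprocal form, 1/v = (Km/Vmax)·(1/[S]) + 1/Vmax. The two points give (1/[S], 1/v) = (0.6329, 0.005952) and (0.07576, 0.002500).
Slope = (0.005952 − 0.002500)/(0.6329 − 0.07576) = 0.006196; intercept = 0.005952 − 0.006196×0.6329 = 0.002031.
Vmax = 1/intercept = 492 μmol·min⁻¹; Km = slope × Vmax = 0.006196 × 492 = 3.05 mM.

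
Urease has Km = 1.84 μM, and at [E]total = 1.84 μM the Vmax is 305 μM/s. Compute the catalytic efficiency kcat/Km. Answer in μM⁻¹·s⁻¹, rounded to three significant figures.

kcat = Vmax/[E]total = 305/1.84 = 166 s⁻¹.
kcat/Km = 166/1.84 = 90.1 μM⁻¹·s⁻¹.

90.1 μM⁻¹·s⁻¹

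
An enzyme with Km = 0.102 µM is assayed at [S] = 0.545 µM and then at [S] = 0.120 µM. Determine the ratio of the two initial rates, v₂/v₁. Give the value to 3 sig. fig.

Since Vmax cancels, v₂/v₁ = [S]₂(Km+[S]₁) / [S]₁(Km+[S]₂).
= 0.120×(0.102+0.545) / (0.545×(0.102+0.120)) = 0.07764/0.1210 = 0.642.

0.642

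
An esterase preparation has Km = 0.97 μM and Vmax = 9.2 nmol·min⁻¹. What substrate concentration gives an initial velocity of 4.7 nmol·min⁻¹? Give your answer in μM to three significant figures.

The required fractional saturation is v/Vmax = 4.7/9.2 = 0.5109.
Then [S]/(Km+[S]) = 0.5109 ⇒ [S] = 0.97 × 0.5109/(1 − 0.5109) = 1.01 μM.

1.01 μM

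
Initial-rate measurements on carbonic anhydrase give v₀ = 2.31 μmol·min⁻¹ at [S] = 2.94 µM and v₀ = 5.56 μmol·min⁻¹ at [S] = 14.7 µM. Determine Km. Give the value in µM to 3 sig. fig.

7.98 µM

From v = Vmax[S]/(Km+[S]), each point gives Vmax = v(Km+[S])/[S].
Equating: 2.31(Km+2.94)/2.94 = 5.56(Km+14.7)/14.7.
0.7857·Km + 2.31 = 0.3782·Km + 5.56, so (0.7857 − 0.3782)·Km = 5.56 − 2.31.
Km = 3.250/0.4075 = 7.98 µM; then Vmax = 2.31(7.98+2.94)/2.94 = 8.58 μmol·min⁻¹.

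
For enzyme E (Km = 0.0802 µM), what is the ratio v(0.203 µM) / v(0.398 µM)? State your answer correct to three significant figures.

0.861

The fractional saturations are [S]/(Km+[S]) = 0.398/0.4782 = 0.8323 and 0.203/0.2832 = 0.7168.
v₂/v₁ is just their ratio: 0.7168/0.8323 = 0.861.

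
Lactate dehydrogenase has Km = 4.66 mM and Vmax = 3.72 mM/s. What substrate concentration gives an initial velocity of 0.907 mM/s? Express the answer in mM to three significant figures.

1.50 mM

The required fractional saturation is v/Vmax = 0.907/3.72 = 0.2438.
Then [S]/(Km+[S]) = 0.2438 ⇒ [S] = 4.66 × 0.2438/(1 − 0.2438) = 1.50 mM.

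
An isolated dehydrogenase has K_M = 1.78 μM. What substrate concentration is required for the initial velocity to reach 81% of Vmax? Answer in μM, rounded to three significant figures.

v/Vmax = [S]/(Km+[S]) = 0.81, so [S] = Km·0.81/(1 − 0.81) = 1.78 × 4.263.
[S] = 7.59 μM.

7.59 μM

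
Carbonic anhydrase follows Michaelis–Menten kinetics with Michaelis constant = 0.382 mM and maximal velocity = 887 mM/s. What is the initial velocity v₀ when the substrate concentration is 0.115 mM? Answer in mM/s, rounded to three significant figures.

[S]/(Km+[S]) = 0.115/0.4970 = 0.2314, the fractional saturation.
v = 0.2314 × Vmax = 0.2314 × 887 = 205 mM/s.

205 mM/s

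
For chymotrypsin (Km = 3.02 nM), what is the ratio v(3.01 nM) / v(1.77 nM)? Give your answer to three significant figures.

The fractional saturations are [S]/(Km+[S]) = 1.77/4.790 = 0.3695 and 3.01/6.030 = 0.4992.
v₂/v₁ is just their ratio: 0.4992/0.3695 = 1.35.

1.35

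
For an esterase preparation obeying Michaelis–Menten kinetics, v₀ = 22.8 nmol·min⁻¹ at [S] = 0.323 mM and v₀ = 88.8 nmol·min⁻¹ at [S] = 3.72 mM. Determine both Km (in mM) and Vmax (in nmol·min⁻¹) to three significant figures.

Km = 1.41 mM; Vmax = 123 nmol·min⁻¹

From v = Vmax[S]/(Km+[S]), each point gives Vmax = v(Km+[S])/[S].
Equating: 22.8(Km+0.323)/0.323 = 88.8(Km+3.72)/3.72.
70.59·Km + 22.8 = 23.87·Km + 88.8, so (70.59 − 23.87)·Km = 88.8 − 22.8.
Km = 66.00/46.72 = 1.41 mM; then Vmax = 22.8(1.41+0.323)/0.323 = 123 nmol·min⁻¹.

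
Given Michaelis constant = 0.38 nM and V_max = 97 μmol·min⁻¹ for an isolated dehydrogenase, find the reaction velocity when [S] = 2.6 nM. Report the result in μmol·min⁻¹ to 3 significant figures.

84.6 μmol·min⁻¹

v = Vmax·[S]/(Km + [S]) = 97 × 2.6 / (0.38 + 2.6)
  = 252.2 / 2.980 = 84.6 μmol·min⁻¹.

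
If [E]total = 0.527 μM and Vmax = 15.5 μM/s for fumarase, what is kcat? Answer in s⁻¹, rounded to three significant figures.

29.4 s⁻¹

kcat = Vmax/[E]total = 15.5 μM/s / 0.527 μM = 29.4 s⁻¹.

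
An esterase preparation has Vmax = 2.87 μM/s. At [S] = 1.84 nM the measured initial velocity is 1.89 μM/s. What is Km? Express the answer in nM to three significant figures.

0.954 nM

From v = Vmax[S]/(Km+[S]), Km = [S](Vmax − v)/v.
Km = 1.84 × (2.87 − 1.89) / 1.89 = 1.803/1.89 = 0.954 nM.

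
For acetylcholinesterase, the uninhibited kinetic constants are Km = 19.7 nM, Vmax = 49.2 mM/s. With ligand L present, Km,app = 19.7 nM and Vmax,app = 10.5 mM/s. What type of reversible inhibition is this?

noncompetitive

Vmax decreases (49.2 → 10.5 mM/s) while Km is unchanged — pure noncompetitive inhibition.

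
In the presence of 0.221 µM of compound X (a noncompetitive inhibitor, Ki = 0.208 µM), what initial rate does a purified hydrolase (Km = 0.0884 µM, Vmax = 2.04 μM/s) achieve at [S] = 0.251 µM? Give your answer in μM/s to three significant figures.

0.731 μM/s

With α = 1 + [I]/Ki = 1 + 0.221/0.208 = 2.062, the noncompetitive rate law is v = (Vmax/α)·[S] / (Km + [S]).
v = (2.04/2.062)×0.251 / (0.0884 + 0.251) = 0.2483/0.3394 = 0.731 μM/s.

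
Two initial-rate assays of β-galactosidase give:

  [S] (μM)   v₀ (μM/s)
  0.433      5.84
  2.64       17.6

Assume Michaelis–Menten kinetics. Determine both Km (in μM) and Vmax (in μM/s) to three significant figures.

Km = 1.72 μM; Vmax = 29.1 μM/s

In reciprocal form, 1/v = (Km/Vmax)·(1/[S]) + 1/Vmax. The two points give (1/[S], 1/v) = (2.309, 0.1712) and (0.3788, 0.05682).
Slope = (0.1712 − 0.05682)/(2.309 − 0.3788) = 0.05926; intercept = 0.1712 − 0.05926×2.309 = 0.03437.
Vmax = 1/intercept = 29.1 μM/s; Km = slope × Vmax = 0.05926 × 29.1 = 1.72 μM.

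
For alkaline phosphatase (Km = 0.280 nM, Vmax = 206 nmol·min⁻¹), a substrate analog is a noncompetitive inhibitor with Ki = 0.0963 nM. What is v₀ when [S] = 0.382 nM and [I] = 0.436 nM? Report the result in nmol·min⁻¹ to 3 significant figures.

With α = 1 + [I]/Ki = 1 + 0.436/0.0963 = 5.528, the noncompetitive rate law is v = (Vmax/α)·[S] / (Km + [S]).
v = (206/5.528)×0.382 / (0.280 + 0.382) = 14.24/0.6620 = 21.5 nmol·min⁻¹.

21.5 nmol·min⁻¹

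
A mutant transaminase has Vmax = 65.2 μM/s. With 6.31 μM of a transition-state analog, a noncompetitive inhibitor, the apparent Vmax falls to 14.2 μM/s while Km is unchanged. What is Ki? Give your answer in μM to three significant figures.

1.76 μM

Noncompetitive: Vmax,app = Vmax/α with α = 1 + [I]/Ki.
α = Vmax/Vmax,app = 65.2/14.2 = 4.592.
Since α = 1 + [I]/Ki, [I]/Ki = 4.592 − 1 = 3.592 and Ki = 6.31/3.592 = 1.76 μM.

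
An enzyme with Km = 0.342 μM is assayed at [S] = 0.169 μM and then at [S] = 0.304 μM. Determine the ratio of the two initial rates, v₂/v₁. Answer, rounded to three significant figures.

1.42

Since Vmax cancels, v₂/v₁ = [S]₂(Km+[S]₁) / [S]₁(Km+[S]₂).
= 0.304×(0.342+0.169) / (0.169×(0.342+0.304)) = 0.1553/0.1092 = 1.42.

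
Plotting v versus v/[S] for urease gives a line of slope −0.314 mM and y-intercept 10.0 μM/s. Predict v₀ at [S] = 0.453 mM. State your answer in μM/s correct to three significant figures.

In the Eadie–Hofstee form v = Vmax − Km·(v/[S]), the slope is −Km and the intercept is Vmax, so Km = 0.314 mM and Vmax = 10.0 μM/s.
v = 10.0 × 0.453/(0.314 + 0.453) = 5.91 μM/s.

5.91 μM/s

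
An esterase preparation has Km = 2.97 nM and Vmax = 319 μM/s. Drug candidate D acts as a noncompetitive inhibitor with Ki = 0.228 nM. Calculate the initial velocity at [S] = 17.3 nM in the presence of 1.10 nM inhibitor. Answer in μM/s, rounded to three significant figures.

46.7 μM/s

α = 1 + [I]/Ki = 1 + 1.10/0.228 = 5.825.
For a noncompetitive inhibitor, Vmax is reduced to Vmax/α while Km is unchanged: Km,app = 2.97 nM, Vmax,app = 54.8 μM/s.
v = Vmax,app·[S]/(Km,app + [S]) = 54.8 × 17.3/(2.97 + 17.3) = 46.7 μM/s.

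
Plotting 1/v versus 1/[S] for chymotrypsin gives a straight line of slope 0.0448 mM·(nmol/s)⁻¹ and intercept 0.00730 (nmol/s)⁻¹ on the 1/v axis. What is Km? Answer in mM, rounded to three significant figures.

y-intercept = 1/Vmax ⇒ Vmax = 137 nmol/s; slope = Km/Vmax ⇒ Km = slope × Vmax.
Km = 0.0448 × 137 = 6.14 mM.

6.14 mM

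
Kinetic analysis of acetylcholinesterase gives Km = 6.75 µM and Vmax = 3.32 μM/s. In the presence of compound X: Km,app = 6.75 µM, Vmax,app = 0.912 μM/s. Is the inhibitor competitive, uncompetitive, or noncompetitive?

Vmax decreases (3.32 → 0.912 μM/s) while Km is unchanged — pure noncompetitive inhibition.

noncompetitive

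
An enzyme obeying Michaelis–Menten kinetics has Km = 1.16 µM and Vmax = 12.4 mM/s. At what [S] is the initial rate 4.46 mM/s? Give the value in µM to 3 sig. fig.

0.652 µM

The required fractional saturation is v/Vmax = 4.46/12.4 = 0.3597.
Then [S]/(Km+[S]) = 0.3597 ⇒ [S] = 1.16 × 0.3597/(1 − 0.3597) = 0.652 µM.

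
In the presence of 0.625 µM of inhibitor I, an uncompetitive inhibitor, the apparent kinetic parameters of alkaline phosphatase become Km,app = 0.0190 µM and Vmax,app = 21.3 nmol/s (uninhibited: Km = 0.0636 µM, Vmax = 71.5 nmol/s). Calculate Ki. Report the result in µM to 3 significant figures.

0.265 µM

Uncompetitive: Vmax,app = Vmax/α (and Km,app = Km/α) with α = 1 + [I]/Ki.
α = Vmax/Vmax,app = 71.5/21.3 = 3.357.
Ki = [I]/(α − 1) = 0.625/2.357 = 0.265 µM.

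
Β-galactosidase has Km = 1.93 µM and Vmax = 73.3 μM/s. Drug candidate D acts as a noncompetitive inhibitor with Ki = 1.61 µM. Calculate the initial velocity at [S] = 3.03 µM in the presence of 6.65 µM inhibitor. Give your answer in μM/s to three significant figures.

8.73 μM/s

With α = 1 + [I]/Ki = 1 + 6.65/1.61 = 5.130, the noncompetitive rate law is v = (Vmax/α)·[S] / (Km + [S]).
v = (73.3/5.130)×3.03 / (1.93 + 3.03) = 43.29/4.960 = 8.73 μM/s.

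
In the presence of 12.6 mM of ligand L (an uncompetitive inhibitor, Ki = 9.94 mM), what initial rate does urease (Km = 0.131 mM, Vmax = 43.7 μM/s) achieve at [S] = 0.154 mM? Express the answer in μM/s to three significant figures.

α = 1 + [I]/Ki = 1 + 12.6/9.94 = 2.268.
For an uncompetitive inhibitor, both parameters are divided by α, giving Vmax/α and Km/α: Km,app = 0.0578 mM, Vmax,app = 19.3 μM/s.
v = Vmax,app·[S]/(Km,app + [S]) = 19.3 × 0.154/(0.0578 + 0.154) = 14.0 μM/s.

14.0 μM/s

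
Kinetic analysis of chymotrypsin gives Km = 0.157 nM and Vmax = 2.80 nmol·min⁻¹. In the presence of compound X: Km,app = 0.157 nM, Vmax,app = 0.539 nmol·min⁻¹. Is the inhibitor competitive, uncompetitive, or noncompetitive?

noncompetitive

Vmax decreases (2.80 → 0.539 nmol·min⁻¹) while Km is unchanged — pure noncompetitive inhibition.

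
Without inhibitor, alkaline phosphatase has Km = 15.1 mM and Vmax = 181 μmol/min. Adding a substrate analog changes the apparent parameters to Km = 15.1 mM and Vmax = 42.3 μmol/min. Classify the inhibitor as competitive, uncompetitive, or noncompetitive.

Vmax decreases (181 → 42.3 μmol/min) while Km is unchanged — pure noncompetitive inhibition.

noncompetitive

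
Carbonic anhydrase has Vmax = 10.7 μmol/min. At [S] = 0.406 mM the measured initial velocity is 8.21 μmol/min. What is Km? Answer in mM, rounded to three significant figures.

v/Vmax = 8.21/10.7 = 0.7673 = [S]/(Km+[S]).
So Km + [S] = [S]/0.7673 = 0.5291 mM, giving Km = 0.5291 − 0.406 = 0.123 mM.

0.123 mM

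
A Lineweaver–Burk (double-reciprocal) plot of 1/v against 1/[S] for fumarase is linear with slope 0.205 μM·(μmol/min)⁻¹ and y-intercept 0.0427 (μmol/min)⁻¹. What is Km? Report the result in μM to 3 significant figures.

y-intercept = 1/Vmax ⇒ Vmax = 23.4 μmol/min; slope = Km/Vmax ⇒ Km = slope × Vmax.
Km = 0.205 × 23.4 = 4.80 μM.

4.80 μM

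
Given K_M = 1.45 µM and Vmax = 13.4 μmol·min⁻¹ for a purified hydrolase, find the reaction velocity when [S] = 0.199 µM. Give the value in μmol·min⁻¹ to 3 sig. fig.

[S]/(Km+[S]) = 0.199/1.649 = 0.1207, the fractional saturation.
v = 0.1207 × Vmax = 0.1207 × 13.4 = 1.62 μmol·min⁻¹.

1.62 μmol·min⁻¹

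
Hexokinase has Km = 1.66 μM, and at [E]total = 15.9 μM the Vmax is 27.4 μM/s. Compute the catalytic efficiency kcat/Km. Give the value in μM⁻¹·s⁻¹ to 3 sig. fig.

kcat = Vmax/[E]total = 27.4/15.9 = 1.72 s⁻¹.
kcat/Km = 1.72/1.66 = 1.04 μM⁻¹·s⁻¹.

1.04 μM⁻¹·s⁻¹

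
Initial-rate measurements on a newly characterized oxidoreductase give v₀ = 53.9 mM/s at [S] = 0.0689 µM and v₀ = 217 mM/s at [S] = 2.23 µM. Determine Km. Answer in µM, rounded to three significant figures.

0.238 µM

In reciprocal form, 1/v = (Km/Vmax)·(1/[S]) + 1/Vmax. The two points give (1/[S], 1/v) = (14.51, 0.01855) and (0.4484, 0.004608).
Slope = (0.01855 − 0.004608)/(14.51 − 0.4484) = 0.0009914; intercept = 0.01855 − 0.0009914×14.51 = 0.004164.
Vmax = 1/intercept = 240 mM/s; Km = slope × Vmax = 0.0009914 × 240 = 0.238 µM.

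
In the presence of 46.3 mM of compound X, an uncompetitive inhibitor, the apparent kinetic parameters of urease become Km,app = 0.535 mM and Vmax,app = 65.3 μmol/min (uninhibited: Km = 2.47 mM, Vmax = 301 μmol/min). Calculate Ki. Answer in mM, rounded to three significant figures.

Uncompetitive: Vmax,app = Vmax/α (and Km,app = Km/α) with α = 1 + [I]/Ki.
α = Vmax/Vmax,app = 301/65.3 = 4.609.
Since α = 1 + [I]/Ki, [I]/Ki = 4.609 − 1 = 3.609 and Ki = 46.3/3.609 = 12.8 mM.

12.8 mM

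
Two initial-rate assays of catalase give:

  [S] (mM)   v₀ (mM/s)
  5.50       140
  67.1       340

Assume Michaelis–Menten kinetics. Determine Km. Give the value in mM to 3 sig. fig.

9.81 mM

In reciprocal form, 1/v = (Km/Vmax)·(1/[S]) + 1/Vmax. The two points give (1/[S], 1/v) = (0.1818, 0.007143) and (0.01490, 0.002941).
Slope = (0.007143 − 0.002941)/(0.1818 − 0.01490) = 0.02517; intercept = 0.007143 − 0.02517×0.1818 = 0.002566.
Vmax = 1/intercept = 390 mM/s; Km = slope × Vmax = 0.02517 × 390 = 9.81 mM.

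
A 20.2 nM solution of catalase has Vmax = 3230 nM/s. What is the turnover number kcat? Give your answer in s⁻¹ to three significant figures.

160 s⁻¹

kcat = Vmax/[E]total = 3230 nM/s / 20.2 nM = 160 s⁻¹.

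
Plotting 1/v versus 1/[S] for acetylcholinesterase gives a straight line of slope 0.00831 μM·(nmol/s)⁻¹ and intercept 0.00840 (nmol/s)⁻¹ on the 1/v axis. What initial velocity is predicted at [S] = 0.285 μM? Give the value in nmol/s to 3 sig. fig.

The y-intercept is 1/Vmax, so Vmax = 1/0.00840 = 119 nmol/s.
The slope is Km/Vmax, so Km = 0.00831 × 119 = 0.989 μM.
Then v = 119 × 0.285/(0.989 + 0.285) = 26.6 nmol/s.

26.6 nmol/s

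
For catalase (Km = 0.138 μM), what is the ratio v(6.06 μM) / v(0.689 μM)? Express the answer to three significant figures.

Since Vmax cancels, v₂/v₁ = [S]₂(Km+[S]₁) / [S]₁(Km+[S]₂).
= 6.06×(0.138+0.689) / (0.689×(0.138+6.06)) = 5.012/4.270 = 1.17.

1.17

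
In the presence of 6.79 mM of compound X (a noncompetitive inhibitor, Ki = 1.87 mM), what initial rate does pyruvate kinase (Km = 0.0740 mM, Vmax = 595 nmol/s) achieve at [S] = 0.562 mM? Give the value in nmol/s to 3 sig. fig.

114 nmol/s

α = 1 + [I]/Ki = 1 + 6.79/1.87 = 4.631.
For a noncompetitive inhibitor, Vmax is reduced to Vmax/α while Km is unchanged: Km,app = 0.0740 mM, Vmax,app = 128 nmol/s.
v = Vmax,app·[S]/(Km,app + [S]) = 128 × 0.562/(0.0740 + 0.562) = 114 nmol/s.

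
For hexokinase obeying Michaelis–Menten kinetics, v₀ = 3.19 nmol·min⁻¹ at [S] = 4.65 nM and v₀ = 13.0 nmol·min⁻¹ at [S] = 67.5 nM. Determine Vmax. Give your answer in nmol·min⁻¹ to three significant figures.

16.8 nmol·min⁻¹

From v = Vmax[S]/(Km+[S]), each point gives Vmax = v(Km+[S])/[S].
Equating: 3.19(Km+4.65)/4.65 = 13.0(Km+67.5)/67.5.
0.6860·Km + 3.19 = 0.1926·Km + 13.0, so (0.6860 − 0.1926)·Km = 13.0 − 3.19.
Km = 9.810/0.4934 = 19.9 nM; then Vmax = 3.19(19.9+4.65)/4.65 = 16.8 nmol·min⁻¹.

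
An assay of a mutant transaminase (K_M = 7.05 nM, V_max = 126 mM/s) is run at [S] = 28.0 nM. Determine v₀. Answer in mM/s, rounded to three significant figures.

v = Vmax·[S]/(Km + [S]) = 126 × 28.0 / (7.05 + 28.0)
  = 3528 / 35.05 = 101 mM/s.

101 mM/s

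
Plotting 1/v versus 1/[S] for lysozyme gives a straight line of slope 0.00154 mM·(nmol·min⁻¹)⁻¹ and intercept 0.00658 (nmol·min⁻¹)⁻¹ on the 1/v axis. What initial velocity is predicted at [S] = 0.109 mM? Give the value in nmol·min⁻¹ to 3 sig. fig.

48.3 nmol·min⁻¹

The y-intercept is 1/Vmax, so Vmax = 1/0.00658 = 152 nmol·min⁻¹.
The slope is Km/Vmax, so Km = 0.00154 × 152 = 0.234 mM.
Then v = 152 × 0.109/(0.234 + 0.109) = 48.3 nmol·min⁻¹.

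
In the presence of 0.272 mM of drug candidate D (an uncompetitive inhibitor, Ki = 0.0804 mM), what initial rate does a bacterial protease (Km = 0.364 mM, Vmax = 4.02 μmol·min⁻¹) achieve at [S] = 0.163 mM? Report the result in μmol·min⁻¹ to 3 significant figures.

0.608 μmol·min⁻¹

α = 1 + [I]/Ki = 1 + 0.272/0.0804 = 4.383.
For an uncompetitive inhibitor, both parameters are divided by α, giving Vmax/α and Km/α: Km,app = 0.0830 mM, Vmax,app = 0.917 μmol·min⁻¹.
v = Vmax,app·[S]/(Km,app + [S]) = 0.917 × 0.163/(0.0830 + 0.163) = 0.608 μmol·min⁻¹.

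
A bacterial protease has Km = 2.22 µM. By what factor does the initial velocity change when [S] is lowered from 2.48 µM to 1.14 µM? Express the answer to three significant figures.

The fractional saturations are [S]/(Km+[S]) = 2.48/4.700 = 0.5277 and 1.14/3.360 = 0.3393.
v₂/v₁ is just their ratio: 0.3393/0.5277 = 0.643.

0.643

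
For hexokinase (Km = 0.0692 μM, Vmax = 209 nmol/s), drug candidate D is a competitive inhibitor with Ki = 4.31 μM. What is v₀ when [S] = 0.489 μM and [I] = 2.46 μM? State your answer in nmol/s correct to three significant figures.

171 nmol/s

With α = 1 + [I]/Ki = 1 + 2.46/4.31 = 1.571, the competitive rate law is v = Vmax[S] / (αKm + [S]).
v = 209×0.489 / (1.571×0.0692 + 0.489) = 102.2/0.5977 = 171 nmol/s.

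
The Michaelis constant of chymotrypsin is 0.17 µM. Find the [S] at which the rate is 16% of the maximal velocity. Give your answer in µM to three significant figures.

v/Vmax = [S]/(Km+[S]) = 0.16, so [S] = Km·0.16/(1 − 0.16) = 0.17 × 0.1905.
[S] = 0.0324 µM.

0.0324 µM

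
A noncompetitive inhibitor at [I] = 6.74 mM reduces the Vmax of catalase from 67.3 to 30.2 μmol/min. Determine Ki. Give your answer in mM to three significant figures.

Noncompetitive: Vmax,app = Vmax/α with α = 1 + [I]/Ki.
α = Vmax/Vmax,app = 67.3/30.2 = 2.228.
Ki = [I]/(α − 1) = 6.74/1.228 = 5.49 mM.

5.49 mM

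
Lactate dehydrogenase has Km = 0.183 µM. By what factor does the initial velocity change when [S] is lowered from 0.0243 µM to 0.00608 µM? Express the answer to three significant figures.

The fractional saturations are [S]/(Km+[S]) = 0.0243/0.2073 = 0.1172 and 0.00608/0.1891 = 0.03216.
v₂/v₁ is just their ratio: 0.03216/0.1172 = 0.274.

0.274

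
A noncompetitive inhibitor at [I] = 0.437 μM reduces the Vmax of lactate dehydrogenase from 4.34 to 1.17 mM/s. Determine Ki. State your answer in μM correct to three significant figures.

Noncompetitive: Vmax,app = Vmax/α with α = 1 + [I]/Ki.
α = Vmax/Vmax,app = 4.34/1.17 = 3.709.
Since α = 1 + [I]/Ki, [I]/Ki = 3.709 − 1 = 2.709 and Ki = 0.437/2.709 = 0.161 μM.

0.161 μM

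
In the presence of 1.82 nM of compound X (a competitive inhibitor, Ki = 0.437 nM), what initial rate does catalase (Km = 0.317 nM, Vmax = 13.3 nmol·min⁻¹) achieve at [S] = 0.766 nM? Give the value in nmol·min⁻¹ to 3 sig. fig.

4.24 nmol·min⁻¹

α = 1 + [I]/Ki = 1 + 1.82/0.437 = 5.165.
For a competitive inhibitor, Vmax is unchanged and the apparent Km becomes α·Km: Km,app = 1.64 nM, Vmax,app = 13.3 nmol·min⁻¹.
v = Vmax,app·[S]/(Km,app + [S]) = 13.3 × 0.766/(1.64 + 0.766) = 4.24 nmol·min⁻¹.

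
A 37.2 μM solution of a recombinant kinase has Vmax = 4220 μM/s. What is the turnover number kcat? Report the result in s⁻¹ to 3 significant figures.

kcat = Vmax/[E]total = 4220 μM/s / 37.2 μM = 113 s⁻¹.

113 s⁻¹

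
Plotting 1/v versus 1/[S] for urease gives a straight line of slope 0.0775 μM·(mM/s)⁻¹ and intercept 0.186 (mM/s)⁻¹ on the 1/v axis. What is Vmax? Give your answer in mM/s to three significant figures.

5.38 mM/s

The y-intercept of a Lineweaver–Burk plot equals 1/Vmax, so Vmax = 1/0.186 = 5.38 mM/s.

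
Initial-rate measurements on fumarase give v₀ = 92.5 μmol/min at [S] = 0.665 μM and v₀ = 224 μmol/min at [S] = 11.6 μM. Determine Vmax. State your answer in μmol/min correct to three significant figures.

245 μmol/min

In reciprocal form, 1/v = (Km/Vmax)·(1/[S]) + 1/Vmax. The two points give (1/[S], 1/v) = (1.504, 0.01081) and (0.08621, 0.004464).
Slope = (0.01081 − 0.004464)/(1.504 − 0.08621) = 0.004477; intercept = 0.01081 − 0.004477×1.504 = 0.004078.
Vmax = 1/intercept = 245 μmol/min; Km = slope × Vmax = 0.004477 × 245 = 1.10 μM.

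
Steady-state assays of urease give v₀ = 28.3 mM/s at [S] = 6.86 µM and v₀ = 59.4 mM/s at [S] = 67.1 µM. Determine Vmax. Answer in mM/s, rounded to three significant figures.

67.9 mM/s

In reciprocal form, 1/v = (Km/Vmax)·(1/[S]) + 1/Vmax. The two points give (1/[S], 1/v) = (0.1458, 0.03534) and (0.01490, 0.01684).
Slope = (0.03534 − 0.01684)/(0.1458 − 0.01490) = 0.1414; intercept = 0.03534 − 0.1414×0.1458 = 0.01473.
Vmax = 1/intercept = 67.9 mM/s; Km = slope × Vmax = 0.1414 × 67.9 = 9.60 µM.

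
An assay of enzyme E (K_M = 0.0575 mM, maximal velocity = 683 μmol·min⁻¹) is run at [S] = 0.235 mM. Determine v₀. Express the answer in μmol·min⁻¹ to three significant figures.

[S]/(Km+[S]) = 0.235/0.2925 = 0.8034, the fractional saturation.
v = 0.8034 × Vmax = 0.8034 × 683 = 549 μmol·min⁻¹.

549 μmol·min⁻¹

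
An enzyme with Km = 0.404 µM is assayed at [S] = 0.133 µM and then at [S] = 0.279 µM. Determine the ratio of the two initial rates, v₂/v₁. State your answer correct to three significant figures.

The fractional saturations are [S]/(Km+[S]) = 0.133/0.5370 = 0.2477 and 0.279/0.6830 = 0.4085.
v₂/v₁ is just their ratio: 0.4085/0.2477 = 1.65.

1.65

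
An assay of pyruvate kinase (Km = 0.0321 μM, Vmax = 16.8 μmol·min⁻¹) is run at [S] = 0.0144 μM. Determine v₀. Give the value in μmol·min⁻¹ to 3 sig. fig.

[S]/(Km+[S]) = 0.0144/0.04650 = 0.3097, the fractional saturation.
v = 0.3097 × Vmax = 0.3097 × 16.8 = 5.20 μmol·min⁻¹.

5.20 μmol·min⁻¹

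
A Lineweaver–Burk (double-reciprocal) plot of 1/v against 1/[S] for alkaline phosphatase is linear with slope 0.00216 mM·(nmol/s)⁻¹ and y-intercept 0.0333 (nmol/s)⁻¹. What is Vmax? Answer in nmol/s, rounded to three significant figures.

The y-intercept of a Lineweaver–Burk plot equals 1/Vmax, so Vmax = 1/0.0333 = 30.0 nmol/s.

30.0 nmol/s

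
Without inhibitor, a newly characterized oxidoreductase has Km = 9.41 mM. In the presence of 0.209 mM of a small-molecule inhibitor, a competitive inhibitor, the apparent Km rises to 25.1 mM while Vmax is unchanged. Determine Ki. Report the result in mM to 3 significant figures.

0.125 mM

Competitive: Km,app = α·Km with α = 1 + [I]/Ki.
α = Km,app/Km = 25.1/9.41 = 2.667.
Ki = [I]/(α − 1) = 0.209/1.667 = 0.125 mM.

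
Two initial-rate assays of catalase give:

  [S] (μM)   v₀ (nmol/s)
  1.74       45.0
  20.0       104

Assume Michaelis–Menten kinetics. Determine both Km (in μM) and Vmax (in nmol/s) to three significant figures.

Km = 2.86 μM; Vmax = 119 nmol/s

In reciprocal form, 1/v = (Km/Vmax)·(1/[S]) + 1/Vmax. The two points give (1/[S], 1/v) = (0.5747, 0.02222) and (0.05000, 0.009615).
Slope = (0.02222 − 0.009615)/(0.5747 − 0.05000) = 0.02403; intercept = 0.02222 − 0.02403×0.5747 = 0.008414.
Vmax = 1/intercept = 119 nmol/s; Km = slope × Vmax = 0.02403 × 119 = 2.86 μM.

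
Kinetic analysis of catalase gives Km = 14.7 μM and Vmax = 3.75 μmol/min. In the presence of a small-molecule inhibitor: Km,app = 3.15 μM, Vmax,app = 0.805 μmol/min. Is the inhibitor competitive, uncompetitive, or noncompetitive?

Both Km and Vmax decrease by the same factor (~4.66-fold) — characteristic of uncompetitive inhibition.

uncompetitive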